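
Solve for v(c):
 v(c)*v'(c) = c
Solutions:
 v(c) = -sqrt(C1 + c^2)
 v(c) = sqrt(C1 + c^2)


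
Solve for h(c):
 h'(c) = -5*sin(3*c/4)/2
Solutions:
 h(c) = C1 + 10*cos(3*c/4)/3


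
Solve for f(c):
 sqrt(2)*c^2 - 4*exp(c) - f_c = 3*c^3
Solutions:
 f(c) = C1 - 3*c^4/4 + sqrt(2)*c^3/3 - 4*exp(c)


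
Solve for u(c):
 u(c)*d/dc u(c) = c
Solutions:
 u(c) = -sqrt(C1 + c^2)
 u(c) = sqrt(C1 + c^2)


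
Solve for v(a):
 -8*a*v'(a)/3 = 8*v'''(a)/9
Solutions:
 v(a) = C1 + Integral(C2*airyai(-3^(1/3)*a) + C3*airybi(-3^(1/3)*a), a)


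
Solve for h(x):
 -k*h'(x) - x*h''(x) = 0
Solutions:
 h(x) = C1 + x^(1 - re(k))*(C2*sin(log(x)*Abs(im(k))) + C3*cos(log(x)*im(k)))


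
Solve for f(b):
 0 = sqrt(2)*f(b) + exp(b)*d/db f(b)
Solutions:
 f(b) = C1*exp(sqrt(2)*exp(-b))


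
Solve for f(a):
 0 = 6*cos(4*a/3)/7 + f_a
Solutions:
 f(a) = C1 - 9*sin(4*a/3)/14


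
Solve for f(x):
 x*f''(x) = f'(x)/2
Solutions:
 f(x) = C1 + C2*x^(3/2)


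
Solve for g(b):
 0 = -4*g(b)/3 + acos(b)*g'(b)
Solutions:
 g(b) = C1*exp(4*Integral(1/acos(b), b)/3)


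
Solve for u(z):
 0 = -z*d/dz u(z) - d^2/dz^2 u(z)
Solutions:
 u(z) = C1 + C2*erf(sqrt(2)*z/2)


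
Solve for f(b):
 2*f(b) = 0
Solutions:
 f(b) = 0


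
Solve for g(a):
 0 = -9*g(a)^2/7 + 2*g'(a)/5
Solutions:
 g(a) = -14/(C1 + 45*a)


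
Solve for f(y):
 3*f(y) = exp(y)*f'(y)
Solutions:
 f(y) = C1*exp(-3*exp(-y))


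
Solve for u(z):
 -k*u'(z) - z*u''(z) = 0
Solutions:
 u(z) = C1 + z^(1 - re(k))*(C2*sin(log(z)*Abs(im(k))) + C3*cos(log(z)*im(k)))


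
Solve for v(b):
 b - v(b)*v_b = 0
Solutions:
 v(b) = -sqrt(C1 + b^2)
 v(b) = sqrt(C1 + b^2)


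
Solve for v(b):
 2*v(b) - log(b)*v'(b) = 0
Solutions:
 v(b) = C1*exp(2*li(b))


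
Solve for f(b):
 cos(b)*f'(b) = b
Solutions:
 f(b) = C1 + Integral(b/cos(b), b)


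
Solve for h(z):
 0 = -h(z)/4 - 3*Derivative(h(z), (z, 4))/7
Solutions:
 h(z) = (C1*sin(3^(3/4)*7^(1/4)*z/6) + C2*cos(3^(3/4)*7^(1/4)*z/6))*exp(-3^(3/4)*7^(1/4)*z/6) + (C3*sin(3^(3/4)*7^(1/4)*z/6) + C4*cos(3^(3/4)*7^(1/4)*z/6))*exp(3^(3/4)*7^(1/4)*z/6)


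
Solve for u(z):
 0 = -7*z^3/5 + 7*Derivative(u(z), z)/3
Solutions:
 u(z) = C1 + 3*z^4/20


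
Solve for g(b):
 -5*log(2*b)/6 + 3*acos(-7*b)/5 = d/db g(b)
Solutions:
 g(b) = C1 - 5*b*log(b)/6 + 3*b*acos(-7*b)/5 - 5*b*log(2)/6 + 5*b/6 + 3*sqrt(1 - 49*b^2)/35


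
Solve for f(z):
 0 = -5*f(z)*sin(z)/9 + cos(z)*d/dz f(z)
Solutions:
 f(z) = C1/cos(z)^(5/9)


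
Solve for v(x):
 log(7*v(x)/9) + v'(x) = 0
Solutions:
 -Integral(1/(-log(_y) - log(7) + 2*log(3)), (_y, v(x))) = C1 - x


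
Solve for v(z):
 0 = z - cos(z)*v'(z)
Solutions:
 v(z) = C1 + Integral(z/cos(z), z)


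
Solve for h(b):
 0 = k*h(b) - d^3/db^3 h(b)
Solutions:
 h(b) = C1*exp(b*k^(1/3)) + C2*exp(b*k^(1/3)*(-1 + sqrt(3)*I)/2) + C3*exp(-b*k^(1/3)*(1 + sqrt(3)*I)/2)


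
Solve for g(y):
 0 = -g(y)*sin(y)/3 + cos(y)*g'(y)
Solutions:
 g(y) = C1/cos(y)^(1/3)


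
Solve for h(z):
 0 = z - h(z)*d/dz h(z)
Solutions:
 h(z) = -sqrt(C1 + z^2)
 h(z) = sqrt(C1 + z^2)


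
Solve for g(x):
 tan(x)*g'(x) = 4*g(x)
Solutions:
 g(x) = C1*sin(x)^4


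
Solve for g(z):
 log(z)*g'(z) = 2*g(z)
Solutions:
 g(z) = C1*exp(2*li(z))


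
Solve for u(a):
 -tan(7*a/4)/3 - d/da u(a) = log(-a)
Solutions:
 u(a) = C1 - a*log(-a) + a + 4*log(cos(7*a/4))/21


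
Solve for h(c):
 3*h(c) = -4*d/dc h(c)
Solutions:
 h(c) = C1*exp(-3*c/4)


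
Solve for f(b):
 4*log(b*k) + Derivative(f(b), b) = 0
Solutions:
 f(b) = C1 - 4*b*log(b*k) + 4*b


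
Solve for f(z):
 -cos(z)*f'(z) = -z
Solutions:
 f(z) = C1 + Integral(z/cos(z), z)


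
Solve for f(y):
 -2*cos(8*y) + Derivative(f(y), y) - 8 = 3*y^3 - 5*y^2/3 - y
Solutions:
 f(y) = C1 + 3*y^4/4 - 5*y^3/9 - y^2/2 + 8*y + sin(8*y)/4


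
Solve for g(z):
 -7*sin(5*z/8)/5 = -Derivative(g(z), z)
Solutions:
 g(z) = C1 - 56*cos(5*z/8)/25


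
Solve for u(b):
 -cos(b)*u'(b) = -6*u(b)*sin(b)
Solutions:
 u(b) = C1/cos(b)^6


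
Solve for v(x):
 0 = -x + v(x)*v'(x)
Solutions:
 v(x) = -sqrt(C1 + x^2)
 v(x) = sqrt(C1 + x^2)


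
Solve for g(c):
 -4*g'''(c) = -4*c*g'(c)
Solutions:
 g(c) = C1 + Integral(C2*airyai(c) + C3*airybi(c), c)


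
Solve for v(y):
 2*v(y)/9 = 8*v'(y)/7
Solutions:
 v(y) = C1*exp(7*y/36)


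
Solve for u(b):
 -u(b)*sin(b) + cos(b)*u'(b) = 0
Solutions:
 u(b) = C1/cos(b)


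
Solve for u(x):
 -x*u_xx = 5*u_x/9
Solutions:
 u(x) = C1 + C2*x^(4/9)


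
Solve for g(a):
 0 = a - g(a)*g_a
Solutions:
 g(a) = -sqrt(C1 + a^2)
 g(a) = sqrt(C1 + a^2)


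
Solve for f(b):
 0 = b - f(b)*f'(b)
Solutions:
 f(b) = -sqrt(C1 + b^2)
 f(b) = sqrt(C1 + b^2)


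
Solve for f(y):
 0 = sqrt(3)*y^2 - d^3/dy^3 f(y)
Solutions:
 f(y) = C1 + C2*y + C3*y^2 + sqrt(3)*y^5/60


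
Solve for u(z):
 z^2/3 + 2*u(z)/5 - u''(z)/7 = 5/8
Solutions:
 u(z) = C1*exp(-sqrt(70)*z/5) + C2*exp(sqrt(70)*z/5) - 5*z^2/6 + 325/336


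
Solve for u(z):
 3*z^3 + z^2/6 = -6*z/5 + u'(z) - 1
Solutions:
 u(z) = C1 + 3*z^4/4 + z^3/18 + 3*z^2/5 + z


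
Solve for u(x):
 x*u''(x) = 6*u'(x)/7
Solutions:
 u(x) = C1 + C2*x^(13/7)


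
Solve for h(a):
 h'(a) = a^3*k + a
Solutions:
 h(a) = C1 + a^4*k/4 + a^2/2


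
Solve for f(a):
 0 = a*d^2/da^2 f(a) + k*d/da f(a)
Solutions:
 f(a) = C1 + a^(1 - re(k))*(C2*sin(log(a)*Abs(im(k))) + C3*cos(log(a)*im(k)))


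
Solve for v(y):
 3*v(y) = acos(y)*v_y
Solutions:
 v(y) = C1*exp(3*Integral(1/acos(y), y))


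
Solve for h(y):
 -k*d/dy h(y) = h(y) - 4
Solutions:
 h(y) = C1*exp(-y/k) + 4


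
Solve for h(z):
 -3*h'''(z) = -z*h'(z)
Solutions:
 h(z) = C1 + Integral(C2*airyai(3^(2/3)*z/3) + C3*airybi(3^(2/3)*z/3), z)


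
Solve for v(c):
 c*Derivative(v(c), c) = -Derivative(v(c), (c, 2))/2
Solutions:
 v(c) = C1 + C2*erf(c)


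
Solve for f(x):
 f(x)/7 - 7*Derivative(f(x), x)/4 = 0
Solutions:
 f(x) = C1*exp(4*x/49)


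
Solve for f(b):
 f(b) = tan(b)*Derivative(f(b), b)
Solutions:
 f(b) = C1*sin(b)


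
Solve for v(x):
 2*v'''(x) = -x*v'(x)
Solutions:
 v(x) = C1 + Integral(C2*airyai(-2^(2/3)*x/2) + C3*airybi(-2^(2/3)*x/2), x)


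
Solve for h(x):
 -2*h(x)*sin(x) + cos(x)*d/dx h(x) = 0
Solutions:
 h(x) = C1/cos(x)^2


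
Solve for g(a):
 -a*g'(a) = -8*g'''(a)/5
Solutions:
 g(a) = C1 + Integral(C2*airyai(5^(1/3)*a/2) + C3*airybi(5^(1/3)*a/2), a)


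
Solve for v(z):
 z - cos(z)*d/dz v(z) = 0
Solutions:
 v(z) = C1 + Integral(z/cos(z), z)


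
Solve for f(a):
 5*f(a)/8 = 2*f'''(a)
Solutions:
 f(a) = C3*exp(2^(2/3)*5^(1/3)*a/4) + (C1*sin(2^(2/3)*sqrt(3)*5^(1/3)*a/8) + C2*cos(2^(2/3)*sqrt(3)*5^(1/3)*a/8))*exp(-2^(2/3)*5^(1/3)*a/8)


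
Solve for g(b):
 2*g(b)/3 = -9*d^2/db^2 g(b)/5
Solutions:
 g(b) = C1*sin(sqrt(30)*b/9) + C2*cos(sqrt(30)*b/9)


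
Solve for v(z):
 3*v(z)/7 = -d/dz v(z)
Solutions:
 v(z) = C1*exp(-3*z/7)


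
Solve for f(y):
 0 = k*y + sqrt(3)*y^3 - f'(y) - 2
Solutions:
 f(y) = C1 + k*y^2/2 + sqrt(3)*y^4/4 - 2*y


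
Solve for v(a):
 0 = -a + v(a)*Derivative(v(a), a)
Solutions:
 v(a) = -sqrt(C1 + a^2)
 v(a) = sqrt(C1 + a^2)


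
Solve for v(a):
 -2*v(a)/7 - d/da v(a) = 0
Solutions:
 v(a) = C1*exp(-2*a/7)


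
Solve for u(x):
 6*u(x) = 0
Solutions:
 u(x) = 0


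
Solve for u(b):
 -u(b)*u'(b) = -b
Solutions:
 u(b) = -sqrt(C1 + b^2)
 u(b) = sqrt(C1 + b^2)


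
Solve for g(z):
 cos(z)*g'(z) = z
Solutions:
 g(z) = C1 + Integral(z/cos(z), z)


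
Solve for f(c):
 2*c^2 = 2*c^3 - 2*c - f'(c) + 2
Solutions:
 f(c) = C1 + c^4/2 - 2*c^3/3 - c^2 + 2*c


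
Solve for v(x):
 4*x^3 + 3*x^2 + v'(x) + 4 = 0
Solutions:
 v(x) = C1 - x^4 - x^3 - 4*x


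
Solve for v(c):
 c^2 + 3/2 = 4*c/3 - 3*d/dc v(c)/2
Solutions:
 v(c) = C1 - 2*c^3/9 + 4*c^2/9 - c


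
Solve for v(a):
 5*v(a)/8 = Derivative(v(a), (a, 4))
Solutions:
 v(a) = C1*exp(-10^(1/4)*a/2) + C2*exp(10^(1/4)*a/2) + C3*sin(10^(1/4)*a/2) + C4*cos(10^(1/4)*a/2)


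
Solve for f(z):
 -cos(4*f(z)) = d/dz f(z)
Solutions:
 f(z) = -asin((C1 + exp(8*z))/(C1 - exp(8*z)))/4 + pi/4
 f(z) = asin((C1 + exp(8*z))/(C1 - exp(8*z)))/4


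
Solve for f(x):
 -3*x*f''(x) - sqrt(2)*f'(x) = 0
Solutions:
 f(x) = C1 + C2*x^(1 - sqrt(2)/3)


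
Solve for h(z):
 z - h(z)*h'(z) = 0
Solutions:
 h(z) = -sqrt(C1 + z^2)
 h(z) = sqrt(C1 + z^2)


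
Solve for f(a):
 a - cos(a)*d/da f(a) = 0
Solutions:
 f(a) = C1 + Integral(a/cos(a), a)


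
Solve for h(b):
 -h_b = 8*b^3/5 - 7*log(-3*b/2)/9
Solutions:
 h(b) = C1 - 2*b^4/5 + 7*b*log(-b)/9 + 7*b*(-1 - log(2) + log(3))/9


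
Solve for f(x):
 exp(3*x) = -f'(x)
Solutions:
 f(x) = C1 - exp(3*x)/3


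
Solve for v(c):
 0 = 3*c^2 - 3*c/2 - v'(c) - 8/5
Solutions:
 v(c) = C1 + c^3 - 3*c^2/4 - 8*c/5


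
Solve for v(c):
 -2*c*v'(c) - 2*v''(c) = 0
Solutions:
 v(c) = C1 + C2*erf(sqrt(2)*c/2)


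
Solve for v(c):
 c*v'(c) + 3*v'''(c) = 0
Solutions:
 v(c) = C1 + Integral(C2*airyai(-3^(2/3)*c/3) + C3*airybi(-3^(2/3)*c/3), c)


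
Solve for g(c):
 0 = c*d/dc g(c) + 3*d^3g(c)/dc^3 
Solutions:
 g(c) = C1 + Integral(C2*airyai(-3^(2/3)*c/3) + C3*airybi(-3^(2/3)*c/3), c)


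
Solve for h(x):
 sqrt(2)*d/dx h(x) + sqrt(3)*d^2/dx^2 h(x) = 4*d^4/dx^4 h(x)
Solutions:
 h(x) = C1 + C2*exp(-x*(3^(5/6)/(sqrt(18 - sqrt(3)) + 3*sqrt(2))^(1/3) + 3^(2/3)*(sqrt(18 - sqrt(3)) + 3*sqrt(2))^(1/3))/12)*sin(x*(-3^(1/6)*(sqrt(18 - sqrt(3)) + 3*sqrt(2))^(1/3) + 3^(1/3)/(sqrt(18 - sqrt(3)) + 3*sqrt(2))^(1/3))/4) + C3*exp(-x*(3^(5/6)/(sqrt(18 - sqrt(3)) + 3*sqrt(2))^(1/3) + 3^(2/3)*(sqrt(18 - sqrt(3)) + 3*sqrt(2))^(1/3))/12)*cos(x*(-3^(1/6)*(sqrt(18 - sqrt(3)) + 3*sqrt(2))^(1/3) + 3^(1/3)/(sqrt(18 - sqrt(3)) + 3*sqrt(2))^(1/3))/4) + C4*exp(x*(3^(5/6)/(sqrt(18 - sqrt(3)) + 3*sqrt(2))^(1/3) + 3^(2/3)*(sqrt(18 - sqrt(3)) + 3*sqrt(2))^(1/3))/6)


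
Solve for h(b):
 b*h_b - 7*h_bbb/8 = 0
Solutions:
 h(b) = C1 + Integral(C2*airyai(2*7^(2/3)*b/7) + C3*airybi(2*7^(2/3)*b/7), b)


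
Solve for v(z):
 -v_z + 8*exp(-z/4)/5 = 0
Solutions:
 v(z) = C1 - 32*exp(-z/4)/5


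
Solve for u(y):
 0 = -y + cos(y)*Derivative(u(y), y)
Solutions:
 u(y) = C1 + Integral(y/cos(y), y)


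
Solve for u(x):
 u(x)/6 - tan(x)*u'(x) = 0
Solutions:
 u(x) = C1*sin(x)^(1/6)


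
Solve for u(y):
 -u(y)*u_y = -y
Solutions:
 u(y) = -sqrt(C1 + y^2)
 u(y) = sqrt(C1 + y^2)


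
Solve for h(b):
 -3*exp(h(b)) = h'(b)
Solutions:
 h(b) = log(1/(C1 + 3*b))


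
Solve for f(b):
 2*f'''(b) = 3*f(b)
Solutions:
 f(b) = C3*exp(2^(2/3)*3^(1/3)*b/2) + (C1*sin(2^(2/3)*3^(5/6)*b/4) + C2*cos(2^(2/3)*3^(5/6)*b/4))*exp(-2^(2/3)*3^(1/3)*b/4)


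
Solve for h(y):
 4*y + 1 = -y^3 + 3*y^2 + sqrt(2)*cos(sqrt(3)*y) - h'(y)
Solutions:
 h(y) = C1 - y^4/4 + y^3 - 2*y^2 - y + sqrt(6)*sin(sqrt(3)*y)/3


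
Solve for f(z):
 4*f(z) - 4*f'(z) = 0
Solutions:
 f(z) = C1*exp(z)


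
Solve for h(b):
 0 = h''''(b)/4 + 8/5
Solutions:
 h(b) = C1 + C2*b + C3*b^2 + C4*b^3 - 4*b^4/15


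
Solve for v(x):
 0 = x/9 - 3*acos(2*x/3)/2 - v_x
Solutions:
 v(x) = C1 + x^2/18 - 3*x*acos(2*x/3)/2 + 3*sqrt(9 - 4*x^2)/4


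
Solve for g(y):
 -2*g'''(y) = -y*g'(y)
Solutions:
 g(y) = C1 + Integral(C2*airyai(2^(2/3)*y/2) + C3*airybi(2^(2/3)*y/2), y)


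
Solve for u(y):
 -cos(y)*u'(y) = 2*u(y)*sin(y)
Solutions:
 u(y) = C1*cos(y)^2


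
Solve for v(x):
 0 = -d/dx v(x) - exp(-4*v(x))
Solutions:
 v(x) = log(-I*(C1 - 4*x)^(1/4))
 v(x) = log(I*(C1 - 4*x)^(1/4))
 v(x) = log(-(C1 - 4*x)^(1/4))
 v(x) = log(C1 - 4*x)/4


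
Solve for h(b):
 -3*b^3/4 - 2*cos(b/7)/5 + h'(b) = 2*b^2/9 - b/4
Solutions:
 h(b) = C1 + 3*b^4/16 + 2*b^3/27 - b^2/8 + 14*sin(b/7)/5


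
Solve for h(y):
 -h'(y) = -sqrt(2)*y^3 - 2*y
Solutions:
 h(y) = C1 + sqrt(2)*y^4/4 + y^2


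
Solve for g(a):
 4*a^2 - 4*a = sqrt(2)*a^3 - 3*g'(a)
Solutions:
 g(a) = C1 + sqrt(2)*a^4/12 - 4*a^3/9 + 2*a^2/3


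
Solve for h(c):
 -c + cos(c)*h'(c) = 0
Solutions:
 h(c) = C1 + Integral(c/cos(c), c)


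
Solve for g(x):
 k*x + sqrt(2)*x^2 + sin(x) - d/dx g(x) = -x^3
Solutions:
 g(x) = C1 + k*x^2/2 + x^4/4 + sqrt(2)*x^3/3 - cos(x)


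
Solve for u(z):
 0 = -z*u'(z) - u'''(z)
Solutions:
 u(z) = C1 + Integral(C2*airyai(-z) + C3*airybi(-z), z)


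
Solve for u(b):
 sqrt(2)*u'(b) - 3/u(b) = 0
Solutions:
 u(b) = -sqrt(C1 + 3*sqrt(2)*b)
 u(b) = sqrt(C1 + 3*sqrt(2)*b)


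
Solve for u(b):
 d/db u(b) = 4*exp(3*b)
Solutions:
 u(b) = C1 + 4*exp(3*b)/3


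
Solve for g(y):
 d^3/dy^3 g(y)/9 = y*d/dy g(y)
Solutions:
 g(y) = C1 + Integral(C2*airyai(3^(2/3)*y) + C3*airybi(3^(2/3)*y), y)


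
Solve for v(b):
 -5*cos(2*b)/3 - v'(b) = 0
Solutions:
 v(b) = C1 - 5*sin(2*b)/6


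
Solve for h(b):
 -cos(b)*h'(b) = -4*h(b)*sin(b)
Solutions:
 h(b) = C1/cos(b)^4


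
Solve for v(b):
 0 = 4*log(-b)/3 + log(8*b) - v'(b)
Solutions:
 v(b) = C1 + 7*b*log(b)/3 + b*(-7/3 + 3*log(2) + 4*I*pi/3)


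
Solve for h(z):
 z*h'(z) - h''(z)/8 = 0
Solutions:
 h(z) = C1 + C2*erfi(2*z)


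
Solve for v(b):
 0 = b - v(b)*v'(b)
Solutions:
 v(b) = -sqrt(C1 + b^2)
 v(b) = sqrt(C1 + b^2)


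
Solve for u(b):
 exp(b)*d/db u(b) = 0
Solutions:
 u(b) = C1


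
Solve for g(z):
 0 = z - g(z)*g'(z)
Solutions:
 g(z) = -sqrt(C1 + z^2)
 g(z) = sqrt(C1 + z^2)


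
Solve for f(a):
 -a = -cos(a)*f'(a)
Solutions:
 f(a) = C1 + Integral(a/cos(a), a)


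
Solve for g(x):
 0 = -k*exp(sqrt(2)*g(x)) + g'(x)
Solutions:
 g(x) = sqrt(2)*(2*log(-1/(C1 + k*x)) - log(2))/4


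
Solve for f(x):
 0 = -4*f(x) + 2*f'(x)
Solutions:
 f(x) = C1*exp(2*x)


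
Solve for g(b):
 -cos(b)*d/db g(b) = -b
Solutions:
 g(b) = C1 + Integral(b/cos(b), b)


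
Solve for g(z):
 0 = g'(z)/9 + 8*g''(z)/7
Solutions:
 g(z) = C1 + C2*exp(-7*z/72)


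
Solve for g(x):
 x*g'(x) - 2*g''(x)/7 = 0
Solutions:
 g(x) = C1 + C2*erfi(sqrt(7)*x/2)


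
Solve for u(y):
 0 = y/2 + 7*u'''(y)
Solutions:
 u(y) = C1 + C2*y + C3*y^2 - y^4/336


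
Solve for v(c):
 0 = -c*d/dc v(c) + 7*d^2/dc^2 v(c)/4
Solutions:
 v(c) = C1 + C2*erfi(sqrt(14)*c/7)


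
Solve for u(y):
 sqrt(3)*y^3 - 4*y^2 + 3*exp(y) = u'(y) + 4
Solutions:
 u(y) = C1 + sqrt(3)*y^4/4 - 4*y^3/3 - 4*y + 3*exp(y)


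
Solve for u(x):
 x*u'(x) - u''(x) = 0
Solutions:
 u(x) = C1 + C2*erfi(sqrt(2)*x/2)


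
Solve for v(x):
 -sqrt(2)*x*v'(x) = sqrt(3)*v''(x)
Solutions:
 v(x) = C1 + C2*erf(6^(3/4)*x/6)


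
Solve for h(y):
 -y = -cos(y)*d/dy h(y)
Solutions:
 h(y) = C1 + Integral(y/cos(y), y)


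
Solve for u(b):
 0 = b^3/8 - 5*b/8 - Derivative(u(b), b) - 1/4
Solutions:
 u(b) = C1 + b^4/32 - 5*b^2/16 - b/4


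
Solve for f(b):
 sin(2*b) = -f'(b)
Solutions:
 f(b) = C1 + cos(2*b)/2


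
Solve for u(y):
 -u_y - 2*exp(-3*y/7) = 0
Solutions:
 u(y) = C1 + 14*exp(-3*y/7)/3


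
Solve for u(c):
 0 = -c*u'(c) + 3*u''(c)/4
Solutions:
 u(c) = C1 + C2*erfi(sqrt(6)*c/3)


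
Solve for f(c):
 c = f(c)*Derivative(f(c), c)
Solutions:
 f(c) = -sqrt(C1 + c^2)
 f(c) = sqrt(C1 + c^2)


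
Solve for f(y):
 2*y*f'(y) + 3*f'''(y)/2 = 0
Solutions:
 f(y) = C1 + Integral(C2*airyai(-6^(2/3)*y/3) + C3*airybi(-6^(2/3)*y/3), y)


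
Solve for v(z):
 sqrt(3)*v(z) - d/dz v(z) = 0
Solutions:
 v(z) = C1*exp(sqrt(3)*z)


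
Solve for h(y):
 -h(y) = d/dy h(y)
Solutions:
 h(y) = C1*exp(-y)


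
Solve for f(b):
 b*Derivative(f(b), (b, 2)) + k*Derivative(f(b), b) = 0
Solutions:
 f(b) = C1 + b^(1 - re(k))*(C2*sin(log(b)*Abs(im(k))) + C3*cos(log(b)*im(k)))


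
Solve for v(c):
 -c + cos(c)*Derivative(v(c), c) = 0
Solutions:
 v(c) = C1 + Integral(c/cos(c), c)


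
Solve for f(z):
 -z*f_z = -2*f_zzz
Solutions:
 f(z) = C1 + Integral(C2*airyai(2^(2/3)*z/2) + C3*airybi(2^(2/3)*z/2), z)


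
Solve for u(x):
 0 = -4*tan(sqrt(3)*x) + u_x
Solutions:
 u(x) = C1 - 4*sqrt(3)*log(cos(sqrt(3)*x))/3


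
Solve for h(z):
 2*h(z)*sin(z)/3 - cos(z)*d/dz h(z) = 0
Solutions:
 h(z) = C1/cos(z)^(2/3)


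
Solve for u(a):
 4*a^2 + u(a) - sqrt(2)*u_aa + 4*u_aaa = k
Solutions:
 u(a) = C1*exp(a*(2^(2/3)/(-sqrt(2) + sqrt(-2 + (108 - sqrt(2))^2) + 108)^(1/3) + 2*sqrt(2) + 2^(1/3)*(-sqrt(2) + sqrt(-2 + (108 - sqrt(2))^2) + 108)^(1/3))/24)*sin(2^(1/3)*sqrt(3)*a*(-(-sqrt(2) + sqrt(-2 + (108 - sqrt(2))^2) + 108)^(1/3) + 2^(1/3)/(-sqrt(2) + sqrt(-2 + (108 - sqrt(2))^2) + 108)^(1/3))/24) + C2*exp(a*(2^(2/3)/(-sqrt(2) + sqrt(-2 + (108 - sqrt(2))^2) + 108)^(1/3) + 2*sqrt(2) + 2^(1/3)*(-sqrt(2) + sqrt(-2 + (108 - sqrt(2))^2) + 108)^(1/3))/24)*cos(2^(1/3)*sqrt(3)*a*(-(-sqrt(2) + sqrt(-2 + (108 - sqrt(2))^2) + 108)^(1/3) + 2^(1/3)/(-sqrt(2) + sqrt(-2 + (108 - sqrt(2))^2) + 108)^(1/3))/24) + C3*exp(a*(-2^(1/3)*(-sqrt(2) + sqrt(-2 + (108 - sqrt(2))^2) + 108)^(1/3) - 2^(2/3)/(-sqrt(2) + sqrt(-2 + (108 - sqrt(2))^2) + 108)^(1/3) + sqrt(2))/12) - 4*a^2 + k - 8*sqrt(2)


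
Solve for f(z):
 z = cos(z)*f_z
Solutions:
 f(z) = C1 + Integral(z/cos(z), z)


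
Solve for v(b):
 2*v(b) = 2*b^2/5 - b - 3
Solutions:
 v(b) = b^2/5 - b/2 - 3/2


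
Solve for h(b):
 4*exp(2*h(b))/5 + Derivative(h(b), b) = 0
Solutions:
 h(b) = log(-sqrt(1/(C1 + 4*b))) - log(2) + log(10)/2
 h(b) = log(1/(C1 + 4*b))/2 - log(2) + log(10)/2


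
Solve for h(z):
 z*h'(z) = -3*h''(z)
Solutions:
 h(z) = C1 + C2*erf(sqrt(6)*z/6)


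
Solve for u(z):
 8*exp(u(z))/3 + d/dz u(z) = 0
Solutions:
 u(z) = log(1/(C1 + 8*z)) + log(3)


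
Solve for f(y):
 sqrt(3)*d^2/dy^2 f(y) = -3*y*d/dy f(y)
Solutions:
 f(y) = C1 + C2*erf(sqrt(2)*3^(1/4)*y/2)


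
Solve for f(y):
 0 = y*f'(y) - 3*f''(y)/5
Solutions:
 f(y) = C1 + C2*erfi(sqrt(30)*y/6)


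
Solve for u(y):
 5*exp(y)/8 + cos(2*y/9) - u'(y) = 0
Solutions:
 u(y) = C1 + 5*exp(y)/8 + 9*sin(2*y/9)/2


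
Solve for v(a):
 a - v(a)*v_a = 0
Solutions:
 v(a) = -sqrt(C1 + a^2)
 v(a) = sqrt(C1 + a^2)


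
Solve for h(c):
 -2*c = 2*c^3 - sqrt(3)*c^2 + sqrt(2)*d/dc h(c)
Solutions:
 h(c) = C1 - sqrt(2)*c^4/4 + sqrt(6)*c^3/6 - sqrt(2)*c^2/2


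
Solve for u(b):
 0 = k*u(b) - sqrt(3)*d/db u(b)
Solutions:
 u(b) = C1*exp(sqrt(3)*b*k/3)


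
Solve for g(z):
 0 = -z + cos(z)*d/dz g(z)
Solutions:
 g(z) = C1 + Integral(z/cos(z), z)


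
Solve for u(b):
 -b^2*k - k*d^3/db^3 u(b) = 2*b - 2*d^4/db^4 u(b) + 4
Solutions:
 u(b) = C1 + C2*b + C3*b^2 + C4*exp(b*k/2) - b^5/60 - b^4/(4*k) + b^3*(-2/3 - 2/k)/k


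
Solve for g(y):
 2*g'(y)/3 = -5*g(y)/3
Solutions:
 g(y) = C1*exp(-5*y/2)


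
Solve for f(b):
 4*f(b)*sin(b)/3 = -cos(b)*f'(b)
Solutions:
 f(b) = C1*cos(b)^(4/3)


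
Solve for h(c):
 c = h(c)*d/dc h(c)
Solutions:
 h(c) = -sqrt(C1 + c^2)
 h(c) = sqrt(C1 + c^2)


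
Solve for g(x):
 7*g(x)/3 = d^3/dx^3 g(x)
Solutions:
 g(x) = C3*exp(3^(2/3)*7^(1/3)*x/3) + (C1*sin(3^(1/6)*7^(1/3)*x/2) + C2*cos(3^(1/6)*7^(1/3)*x/2))*exp(-3^(2/3)*7^(1/3)*x/6)


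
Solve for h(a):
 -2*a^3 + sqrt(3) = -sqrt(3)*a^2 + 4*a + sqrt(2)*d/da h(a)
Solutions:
 h(a) = C1 - sqrt(2)*a^4/4 + sqrt(6)*a^3/6 - sqrt(2)*a^2 + sqrt(6)*a/2


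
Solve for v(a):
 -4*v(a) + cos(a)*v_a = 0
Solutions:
 v(a) = C1*(sin(a)^2 + 2*sin(a) + 1)/(sin(a)^2 - 2*sin(a) + 1)


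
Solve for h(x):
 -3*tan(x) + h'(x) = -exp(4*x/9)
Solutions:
 h(x) = C1 - 9*exp(4*x/9)/4 - 3*log(cos(x))


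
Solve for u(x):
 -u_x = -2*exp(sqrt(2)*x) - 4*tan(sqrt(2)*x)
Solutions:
 u(x) = C1 + sqrt(2)*exp(sqrt(2)*x) - 2*sqrt(2)*log(cos(sqrt(2)*x))


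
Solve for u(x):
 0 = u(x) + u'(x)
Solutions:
 u(x) = C1*exp(-x)


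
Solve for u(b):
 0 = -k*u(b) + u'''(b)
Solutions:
 u(b) = C1*exp(b*k^(1/3)) + C2*exp(b*k^(1/3)*(-1 + sqrt(3)*I)/2) + C3*exp(-b*k^(1/3)*(1 + sqrt(3)*I)/2)


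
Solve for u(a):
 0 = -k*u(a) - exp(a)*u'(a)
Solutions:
 u(a) = C1*exp(k*exp(-a))


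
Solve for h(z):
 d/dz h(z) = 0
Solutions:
 h(z) = C1


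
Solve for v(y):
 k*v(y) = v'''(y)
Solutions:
 v(y) = C1*exp(k^(1/3)*y) + C2*exp(k^(1/3)*y*(-1 + sqrt(3)*I)/2) + C3*exp(-k^(1/3)*y*(1 + sqrt(3)*I)/2)


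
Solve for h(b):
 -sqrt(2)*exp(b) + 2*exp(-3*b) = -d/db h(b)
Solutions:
 h(b) = C1 + sqrt(2)*exp(b) + 2*exp(-3*b)/3


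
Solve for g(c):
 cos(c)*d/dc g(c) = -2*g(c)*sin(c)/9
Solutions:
 g(c) = C1*cos(c)^(2/9)


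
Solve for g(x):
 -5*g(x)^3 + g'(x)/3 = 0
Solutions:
 g(x) = -sqrt(2)*sqrt(-1/(C1 + 15*x))/2
 g(x) = sqrt(2)*sqrt(-1/(C1 + 15*x))/2


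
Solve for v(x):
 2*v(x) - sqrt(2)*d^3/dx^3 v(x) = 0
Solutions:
 v(x) = C3*exp(2^(1/6)*x) + (C1*sin(2^(1/6)*sqrt(3)*x/2) + C2*cos(2^(1/6)*sqrt(3)*x/2))*exp(-2^(1/6)*x/2)


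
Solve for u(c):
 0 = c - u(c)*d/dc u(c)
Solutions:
 u(c) = -sqrt(C1 + c^2)
 u(c) = sqrt(C1 + c^2)


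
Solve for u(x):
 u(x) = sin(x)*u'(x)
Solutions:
 u(x) = C1*sqrt(cos(x) - 1)/sqrt(cos(x) + 1)


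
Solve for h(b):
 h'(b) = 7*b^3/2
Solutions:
 h(b) = C1 + 7*b^4/8


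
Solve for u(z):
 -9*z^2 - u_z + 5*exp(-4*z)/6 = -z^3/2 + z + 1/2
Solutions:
 u(z) = C1 + z^4/8 - 3*z^3 - z^2/2 - z/2 - 5*exp(-4*z)/24


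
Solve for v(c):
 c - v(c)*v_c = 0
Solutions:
 v(c) = -sqrt(C1 + c^2)
 v(c) = sqrt(C1 + c^2)


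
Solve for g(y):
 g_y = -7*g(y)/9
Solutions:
 g(y) = C1*exp(-7*y/9)


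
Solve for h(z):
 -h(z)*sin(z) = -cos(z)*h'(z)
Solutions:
 h(z) = C1/cos(z)


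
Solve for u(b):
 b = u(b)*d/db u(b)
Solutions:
 u(b) = -sqrt(C1 + b^2)
 u(b) = sqrt(C1 + b^2)


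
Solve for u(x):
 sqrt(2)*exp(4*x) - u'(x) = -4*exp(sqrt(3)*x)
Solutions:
 u(x) = C1 + sqrt(2)*exp(4*x)/4 + 4*sqrt(3)*exp(sqrt(3)*x)/3


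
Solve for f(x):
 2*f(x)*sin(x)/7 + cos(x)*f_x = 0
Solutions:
 f(x) = C1*cos(x)^(2/7)


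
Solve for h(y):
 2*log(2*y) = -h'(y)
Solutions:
 h(y) = C1 - 2*y*log(y) - y*log(4) + 2*y


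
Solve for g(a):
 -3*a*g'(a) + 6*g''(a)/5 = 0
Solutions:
 g(a) = C1 + C2*erfi(sqrt(5)*a/2)


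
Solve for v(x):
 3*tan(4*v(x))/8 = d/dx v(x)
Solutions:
 v(x) = -asin(C1*exp(3*x/2))/4 + pi/4
 v(x) = asin(C1*exp(3*x/2))/4


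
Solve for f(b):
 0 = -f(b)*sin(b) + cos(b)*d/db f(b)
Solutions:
 f(b) = C1/cos(b)


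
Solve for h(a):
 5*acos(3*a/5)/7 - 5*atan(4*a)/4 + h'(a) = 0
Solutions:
 h(a) = C1 - 5*a*acos(3*a/5)/7 + 5*a*atan(4*a)/4 + 5*sqrt(25 - 9*a^2)/21 - 5*log(16*a^2 + 1)/32


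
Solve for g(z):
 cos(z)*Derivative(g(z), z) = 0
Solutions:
 g(z) = C1


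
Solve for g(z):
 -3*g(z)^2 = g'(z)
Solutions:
 g(z) = 1/(C1 + 3*z)


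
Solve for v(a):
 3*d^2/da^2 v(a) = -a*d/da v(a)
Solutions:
 v(a) = C1 + C2*erf(sqrt(6)*a/6)


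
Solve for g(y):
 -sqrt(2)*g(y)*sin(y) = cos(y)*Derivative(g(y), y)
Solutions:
 g(y) = C1*cos(y)^(sqrt(2))


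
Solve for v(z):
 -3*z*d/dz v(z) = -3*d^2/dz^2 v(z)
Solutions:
 v(z) = C1 + C2*erfi(sqrt(2)*z/2)


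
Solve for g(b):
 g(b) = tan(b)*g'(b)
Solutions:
 g(b) = C1*sin(b)


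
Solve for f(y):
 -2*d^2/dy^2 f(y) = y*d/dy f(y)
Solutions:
 f(y) = C1 + C2*erf(y/2)


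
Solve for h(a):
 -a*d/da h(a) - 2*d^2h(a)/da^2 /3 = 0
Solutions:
 h(a) = C1 + C2*erf(sqrt(3)*a/2)


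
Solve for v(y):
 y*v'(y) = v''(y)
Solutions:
 v(y) = C1 + C2*erfi(sqrt(2)*y/2)


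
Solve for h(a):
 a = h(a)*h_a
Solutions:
 h(a) = -sqrt(C1 + a^2)
 h(a) = sqrt(C1 + a^2)


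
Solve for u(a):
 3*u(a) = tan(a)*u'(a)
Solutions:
 u(a) = C1*sin(a)^3


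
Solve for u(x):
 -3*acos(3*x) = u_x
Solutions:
 u(x) = C1 - 3*x*acos(3*x) + sqrt(1 - 9*x^2)


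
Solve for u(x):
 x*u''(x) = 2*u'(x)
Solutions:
 u(x) = C1 + C2*x^3


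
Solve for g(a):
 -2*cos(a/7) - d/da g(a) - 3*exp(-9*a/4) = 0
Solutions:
 g(a) = C1 - 14*sin(a/7) + 4*exp(-9*a/4)/3


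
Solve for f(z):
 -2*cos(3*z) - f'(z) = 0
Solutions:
 f(z) = C1 - 2*sin(3*z)/3


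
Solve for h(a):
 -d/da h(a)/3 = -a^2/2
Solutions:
 h(a) = C1 + a^3/2


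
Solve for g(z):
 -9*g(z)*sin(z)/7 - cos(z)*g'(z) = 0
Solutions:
 g(z) = C1*cos(z)^(9/7)


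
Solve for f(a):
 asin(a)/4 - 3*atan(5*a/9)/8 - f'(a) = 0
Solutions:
 f(a) = C1 + a*asin(a)/4 - 3*a*atan(5*a/9)/8 + sqrt(1 - a^2)/4 + 27*log(25*a^2 + 81)/80


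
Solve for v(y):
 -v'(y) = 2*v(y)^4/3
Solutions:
 v(y) = (-1 - sqrt(3)*I)*(1/(C1 + 2*y))^(1/3)/2
 v(y) = (-1 + sqrt(3)*I)*(1/(C1 + 2*y))^(1/3)/2
 v(y) = (1/(C1 + 2*y))^(1/3)


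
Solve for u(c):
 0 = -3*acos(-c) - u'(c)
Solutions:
 u(c) = C1 - 3*c*acos(-c) - 3*sqrt(1 - c^2)


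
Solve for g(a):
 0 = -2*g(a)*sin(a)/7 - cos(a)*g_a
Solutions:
 g(a) = C1*cos(a)^(2/7)


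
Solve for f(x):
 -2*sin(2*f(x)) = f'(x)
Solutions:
 f(x) = pi - acos((-C1 - exp(8*x))/(C1 - exp(8*x)))/2
 f(x) = acos((-C1 - exp(8*x))/(C1 - exp(8*x)))/2


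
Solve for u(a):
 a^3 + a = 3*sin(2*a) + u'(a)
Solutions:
 u(a) = C1 + a^4/4 + a^2/2 + 3*cos(2*a)/2


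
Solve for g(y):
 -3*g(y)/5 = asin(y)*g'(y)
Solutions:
 g(y) = C1*exp(-3*Integral(1/asin(y), y)/5)


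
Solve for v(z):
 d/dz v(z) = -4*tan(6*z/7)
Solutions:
 v(z) = C1 + 14*log(cos(6*z/7))/3


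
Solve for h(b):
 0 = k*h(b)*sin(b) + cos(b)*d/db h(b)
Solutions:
 h(b) = C1*exp(k*log(cos(b)))


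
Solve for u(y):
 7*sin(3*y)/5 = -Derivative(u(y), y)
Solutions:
 u(y) = C1 + 7*cos(3*y)/15


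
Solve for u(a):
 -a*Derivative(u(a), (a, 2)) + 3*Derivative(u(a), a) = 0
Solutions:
 u(a) = C1 + C2*a^4


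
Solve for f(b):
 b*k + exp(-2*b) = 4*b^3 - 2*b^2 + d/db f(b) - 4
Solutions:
 f(b) = C1 - b^4 + 2*b^3/3 + b^2*k/2 + 4*b - exp(-2*b)/2


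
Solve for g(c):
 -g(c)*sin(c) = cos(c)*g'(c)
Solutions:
 g(c) = C1*cos(c)


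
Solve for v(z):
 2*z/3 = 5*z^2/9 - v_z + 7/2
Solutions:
 v(z) = C1 + 5*z^3/27 - z^2/3 + 7*z/2


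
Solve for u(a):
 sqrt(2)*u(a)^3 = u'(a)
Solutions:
 u(a) = -sqrt(2)*sqrt(-1/(C1 + sqrt(2)*a))/2
 u(a) = sqrt(2)*sqrt(-1/(C1 + sqrt(2)*a))/2


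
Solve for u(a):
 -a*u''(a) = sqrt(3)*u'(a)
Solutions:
 u(a) = C1 + C2*a^(1 - sqrt(3))


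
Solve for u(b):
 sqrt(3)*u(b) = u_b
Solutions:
 u(b) = C1*exp(sqrt(3)*b)


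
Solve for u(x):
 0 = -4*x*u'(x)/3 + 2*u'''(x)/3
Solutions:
 u(x) = C1 + Integral(C2*airyai(2^(1/3)*x) + C3*airybi(2^(1/3)*x), x)


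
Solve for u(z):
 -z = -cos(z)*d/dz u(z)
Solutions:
 u(z) = C1 + Integral(z/cos(z), z)


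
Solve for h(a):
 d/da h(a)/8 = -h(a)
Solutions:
 h(a) = C1*exp(-8*a)


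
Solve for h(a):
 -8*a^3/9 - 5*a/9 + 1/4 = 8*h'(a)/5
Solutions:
 h(a) = C1 - 5*a^4/36 - 25*a^2/144 + 5*a/32


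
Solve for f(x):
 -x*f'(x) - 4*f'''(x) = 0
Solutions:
 f(x) = C1 + Integral(C2*airyai(-2^(1/3)*x/2) + C3*airybi(-2^(1/3)*x/2), x)


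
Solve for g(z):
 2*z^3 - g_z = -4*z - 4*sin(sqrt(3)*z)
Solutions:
 g(z) = C1 + z^4/2 + 2*z^2 - 4*sqrt(3)*cos(sqrt(3)*z)/3


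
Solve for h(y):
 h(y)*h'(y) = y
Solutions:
 h(y) = -sqrt(C1 + y^2)
 h(y) = sqrt(C1 + y^2)


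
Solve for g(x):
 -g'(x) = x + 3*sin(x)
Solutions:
 g(x) = C1 - x^2/2 + 3*cos(x)


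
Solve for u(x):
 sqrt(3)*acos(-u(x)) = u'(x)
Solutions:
 Integral(1/acos(-_y), (_y, u(x))) = C1 + sqrt(3)*x


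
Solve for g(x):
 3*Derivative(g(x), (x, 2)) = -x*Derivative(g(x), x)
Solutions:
 g(x) = C1 + C2*erf(sqrt(6)*x/6)


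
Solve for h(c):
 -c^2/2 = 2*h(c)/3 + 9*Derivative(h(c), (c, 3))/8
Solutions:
 h(c) = C3*exp(-2*2^(1/3)*c/3) - 3*c^2/4 + (C1*sin(2^(1/3)*sqrt(3)*c/3) + C2*cos(2^(1/3)*sqrt(3)*c/3))*exp(2^(1/3)*c/3)


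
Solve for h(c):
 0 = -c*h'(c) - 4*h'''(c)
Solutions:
 h(c) = C1 + Integral(C2*airyai(-2^(1/3)*c/2) + C3*airybi(-2^(1/3)*c/2), c)


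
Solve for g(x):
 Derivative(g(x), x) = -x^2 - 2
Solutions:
 g(x) = C1 - x^3/3 - 2*x


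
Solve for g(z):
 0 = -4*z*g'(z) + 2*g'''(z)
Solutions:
 g(z) = C1 + Integral(C2*airyai(2^(1/3)*z) + C3*airybi(2^(1/3)*z), z)


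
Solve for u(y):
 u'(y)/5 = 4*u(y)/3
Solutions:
 u(y) = C1*exp(20*y/3)


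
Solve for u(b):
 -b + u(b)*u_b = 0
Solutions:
 u(b) = -sqrt(C1 + b^2)
 u(b) = sqrt(C1 + b^2)


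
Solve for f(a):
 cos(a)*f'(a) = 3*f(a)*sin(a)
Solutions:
 f(a) = C1/cos(a)^3


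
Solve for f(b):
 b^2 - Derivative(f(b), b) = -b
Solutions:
 f(b) = C1 + b^3/3 + b^2/2


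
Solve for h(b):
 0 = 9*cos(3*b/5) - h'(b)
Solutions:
 h(b) = C1 + 15*sin(3*b/5)


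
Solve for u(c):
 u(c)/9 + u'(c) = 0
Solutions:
 u(c) = C1*exp(-c/9)


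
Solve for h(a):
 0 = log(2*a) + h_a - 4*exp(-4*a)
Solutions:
 h(a) = C1 - a*log(a) + a*(1 - log(2)) - exp(-4*a)


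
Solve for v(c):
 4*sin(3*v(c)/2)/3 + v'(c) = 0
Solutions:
 v(c) = -2*acos((-C1 - exp(4*c))/(C1 - exp(4*c)))/3 + 4*pi/3
 v(c) = 2*acos((-C1 - exp(4*c))/(C1 - exp(4*c)))/3


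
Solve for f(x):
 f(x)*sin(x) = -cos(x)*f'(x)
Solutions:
 f(x) = C1*cos(x)


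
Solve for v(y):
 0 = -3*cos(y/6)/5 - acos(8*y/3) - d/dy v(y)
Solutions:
 v(y) = C1 - y*acos(8*y/3) + sqrt(9 - 64*y^2)/8 - 18*sin(y/6)/5


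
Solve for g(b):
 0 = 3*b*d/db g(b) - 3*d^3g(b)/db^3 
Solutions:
 g(b) = C1 + Integral(C2*airyai(b) + C3*airybi(b), b)


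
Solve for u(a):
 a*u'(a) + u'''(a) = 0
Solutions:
 u(a) = C1 + Integral(C2*airyai(-a) + C3*airybi(-a), a)


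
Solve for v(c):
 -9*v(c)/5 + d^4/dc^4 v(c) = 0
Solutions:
 v(c) = C1*exp(-sqrt(3)*5^(3/4)*c/5) + C2*exp(sqrt(3)*5^(3/4)*c/5) + C3*sin(sqrt(3)*5^(3/4)*c/5) + C4*cos(sqrt(3)*5^(3/4)*c/5)


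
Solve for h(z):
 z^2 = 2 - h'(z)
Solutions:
 h(z) = C1 - z^3/3 + 2*z


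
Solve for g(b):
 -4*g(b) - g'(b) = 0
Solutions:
 g(b) = C1*exp(-4*b)


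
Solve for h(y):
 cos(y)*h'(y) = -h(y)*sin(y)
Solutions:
 h(y) = C1*cos(y)


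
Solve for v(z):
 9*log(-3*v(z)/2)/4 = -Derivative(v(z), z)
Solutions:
 4*Integral(1/(log(-_y) - log(2) + log(3)), (_y, v(z)))/9 = C1 - z


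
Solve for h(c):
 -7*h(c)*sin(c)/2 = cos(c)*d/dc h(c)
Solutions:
 h(c) = C1*cos(c)^(7/2)


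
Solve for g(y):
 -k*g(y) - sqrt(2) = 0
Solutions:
 g(y) = -sqrt(2)/k


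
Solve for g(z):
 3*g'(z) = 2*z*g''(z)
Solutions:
 g(z) = C1 + C2*z^(5/2)


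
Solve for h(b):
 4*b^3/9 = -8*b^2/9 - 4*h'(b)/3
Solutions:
 h(b) = C1 - b^4/12 - 2*b^3/9


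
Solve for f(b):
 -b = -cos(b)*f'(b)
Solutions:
 f(b) = C1 + Integral(b/cos(b), b)


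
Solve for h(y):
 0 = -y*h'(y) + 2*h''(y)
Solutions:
 h(y) = C1 + C2*erfi(y/2)


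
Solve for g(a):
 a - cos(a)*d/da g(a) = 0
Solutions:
 g(a) = C1 + Integral(a/cos(a), a)


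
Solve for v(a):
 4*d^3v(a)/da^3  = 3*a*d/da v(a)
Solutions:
 v(a) = C1 + Integral(C2*airyai(6^(1/3)*a/2) + C3*airybi(6^(1/3)*a/2), a)


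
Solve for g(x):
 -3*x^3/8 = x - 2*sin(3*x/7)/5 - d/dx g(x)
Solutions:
 g(x) = C1 + 3*x^4/32 + x^2/2 + 14*cos(3*x/7)/15


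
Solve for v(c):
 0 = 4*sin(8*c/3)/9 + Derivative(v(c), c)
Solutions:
 v(c) = C1 + cos(8*c/3)/6


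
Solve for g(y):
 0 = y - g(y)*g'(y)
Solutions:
 g(y) = -sqrt(C1 + y^2)
 g(y) = sqrt(C1 + y^2)


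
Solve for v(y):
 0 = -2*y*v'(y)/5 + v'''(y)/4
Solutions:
 v(y) = C1 + Integral(C2*airyai(2*5^(2/3)*y/5) + C3*airybi(2*5^(2/3)*y/5), y)


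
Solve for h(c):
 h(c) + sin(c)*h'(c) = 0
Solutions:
 h(c) = C1*sqrt(cos(c) + 1)/sqrt(cos(c) - 1)


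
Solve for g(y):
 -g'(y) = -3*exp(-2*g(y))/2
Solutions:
 g(y) = log(-sqrt(C1 + 3*y))
 g(y) = log(C1 + 3*y)/2


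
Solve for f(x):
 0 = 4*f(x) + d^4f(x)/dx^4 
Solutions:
 f(x) = (C1*sin(x) + C2*cos(x))*exp(-x) + (C3*sin(x) + C4*cos(x))*exp(x)


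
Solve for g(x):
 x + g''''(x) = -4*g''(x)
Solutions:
 g(x) = C1 + C2*x + C3*sin(2*x) + C4*cos(2*x) - x^3/24


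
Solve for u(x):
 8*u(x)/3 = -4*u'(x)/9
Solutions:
 u(x) = C1*exp(-6*x)


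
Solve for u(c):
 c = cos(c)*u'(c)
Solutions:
 u(c) = C1 + Integral(c/cos(c), c)


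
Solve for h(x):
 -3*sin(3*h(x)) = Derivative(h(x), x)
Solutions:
 h(x) = -acos((-C1 - exp(18*x))/(C1 - exp(18*x)))/3 + 2*pi/3
 h(x) = acos((-C1 - exp(18*x))/(C1 - exp(18*x)))/3


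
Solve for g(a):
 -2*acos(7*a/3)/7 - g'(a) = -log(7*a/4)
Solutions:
 g(a) = C1 + a*log(a) - 2*a*acos(7*a/3)/7 - 2*a*log(2) - a + a*log(7) + 2*sqrt(9 - 49*a^2)/49


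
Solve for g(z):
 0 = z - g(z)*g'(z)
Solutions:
 g(z) = -sqrt(C1 + z^2)
 g(z) = sqrt(C1 + z^2)


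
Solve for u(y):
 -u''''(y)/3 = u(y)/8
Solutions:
 u(y) = (C1*sin(2^(3/4)*3^(1/4)*y/4) + C2*cos(2^(3/4)*3^(1/4)*y/4))*exp(-2^(3/4)*3^(1/4)*y/4) + (C3*sin(2^(3/4)*3^(1/4)*y/4) + C4*cos(2^(3/4)*3^(1/4)*y/4))*exp(2^(3/4)*3^(1/4)*y/4)


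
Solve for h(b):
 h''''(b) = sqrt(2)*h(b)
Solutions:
 h(b) = C1*exp(-2^(1/8)*b) + C2*exp(2^(1/8)*b) + C3*sin(2^(1/8)*b) + C4*cos(2^(1/8)*b)


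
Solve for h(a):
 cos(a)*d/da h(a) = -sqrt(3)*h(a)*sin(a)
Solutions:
 h(a) = C1*cos(a)^(sqrt(3))


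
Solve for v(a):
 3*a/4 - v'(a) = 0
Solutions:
 v(a) = C1 + 3*a^2/8


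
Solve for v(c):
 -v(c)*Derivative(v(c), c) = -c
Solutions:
 v(c) = -sqrt(C1 + c^2)
 v(c) = sqrt(C1 + c^2)


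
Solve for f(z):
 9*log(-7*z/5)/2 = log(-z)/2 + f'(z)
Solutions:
 f(z) = C1 + 4*z*log(-z) + z*(-5*log(5) - 4 + log(35)/2 + 4*log(7))


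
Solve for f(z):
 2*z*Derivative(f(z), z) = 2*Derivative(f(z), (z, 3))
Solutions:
 f(z) = C1 + Integral(C2*airyai(z) + C3*airybi(z), z)


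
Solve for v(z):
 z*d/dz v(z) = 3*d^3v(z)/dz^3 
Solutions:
 v(z) = C1 + Integral(C2*airyai(3^(2/3)*z/3) + C3*airybi(3^(2/3)*z/3), z)


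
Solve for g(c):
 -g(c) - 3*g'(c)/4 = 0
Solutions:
 g(c) = C1*exp(-4*c/3)


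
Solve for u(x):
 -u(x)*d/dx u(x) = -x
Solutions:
 u(x) = -sqrt(C1 + x^2)
 u(x) = sqrt(C1 + x^2)


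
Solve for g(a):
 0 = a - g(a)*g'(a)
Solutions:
 g(a) = -sqrt(C1 + a^2)
 g(a) = sqrt(C1 + a^2)


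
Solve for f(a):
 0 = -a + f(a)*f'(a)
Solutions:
 f(a) = -sqrt(C1 + a^2)
 f(a) = sqrt(C1 + a^2)


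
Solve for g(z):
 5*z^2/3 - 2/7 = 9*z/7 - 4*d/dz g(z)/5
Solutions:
 g(z) = C1 - 25*z^3/36 + 45*z^2/56 + 5*z/14


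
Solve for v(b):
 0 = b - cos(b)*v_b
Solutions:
 v(b) = C1 + Integral(b/cos(b), b)


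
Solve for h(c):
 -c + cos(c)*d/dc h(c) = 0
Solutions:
 h(c) = C1 + Integral(c/cos(c), c)


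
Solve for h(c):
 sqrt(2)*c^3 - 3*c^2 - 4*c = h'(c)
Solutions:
 h(c) = C1 + sqrt(2)*c^4/4 - c^3 - 2*c^2


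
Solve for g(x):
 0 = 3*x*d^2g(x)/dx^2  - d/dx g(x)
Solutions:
 g(x) = C1 + C2*x^(4/3)


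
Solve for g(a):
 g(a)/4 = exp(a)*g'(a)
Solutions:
 g(a) = C1*exp(-exp(-a)/4)


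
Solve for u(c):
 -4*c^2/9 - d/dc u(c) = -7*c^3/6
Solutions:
 u(c) = C1 + 7*c^4/24 - 4*c^3/27


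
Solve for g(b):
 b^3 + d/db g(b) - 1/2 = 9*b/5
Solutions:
 g(b) = C1 - b^4/4 + 9*b^2/10 + b/2


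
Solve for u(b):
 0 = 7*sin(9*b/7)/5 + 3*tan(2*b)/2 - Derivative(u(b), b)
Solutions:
 u(b) = C1 - 3*log(cos(2*b))/4 - 49*cos(9*b/7)/45


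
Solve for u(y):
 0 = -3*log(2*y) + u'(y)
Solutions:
 u(y) = C1 + 3*y*log(y) - 3*y + y*log(8)


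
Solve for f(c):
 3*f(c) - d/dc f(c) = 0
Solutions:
 f(c) = C1*exp(3*c)


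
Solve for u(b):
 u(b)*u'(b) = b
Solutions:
 u(b) = -sqrt(C1 + b^2)
 u(b) = sqrt(C1 + b^2)


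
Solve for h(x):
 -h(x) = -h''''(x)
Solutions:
 h(x) = C1*exp(-x) + C2*exp(x) + C3*sin(x) + C4*cos(x)


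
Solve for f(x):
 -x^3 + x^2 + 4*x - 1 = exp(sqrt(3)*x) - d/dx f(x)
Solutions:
 f(x) = C1 + x^4/4 - x^3/3 - 2*x^2 + x + sqrt(3)*exp(sqrt(3)*x)/3


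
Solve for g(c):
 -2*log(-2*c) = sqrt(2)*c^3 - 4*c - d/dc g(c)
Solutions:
 g(c) = C1 + sqrt(2)*c^4/4 - 2*c^2 + 2*c*log(-c) + 2*c*(-1 + log(2))


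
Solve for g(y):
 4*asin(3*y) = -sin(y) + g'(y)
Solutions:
 g(y) = C1 + 4*y*asin(3*y) + 4*sqrt(1 - 9*y^2)/3 - cos(y)


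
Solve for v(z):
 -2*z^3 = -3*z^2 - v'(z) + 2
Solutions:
 v(z) = C1 + z^4/2 - z^3 + 2*z


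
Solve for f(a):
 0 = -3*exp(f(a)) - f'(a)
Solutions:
 f(a) = log(1/(C1 + 3*a))


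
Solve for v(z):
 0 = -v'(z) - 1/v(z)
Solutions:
 v(z) = -sqrt(C1 - 2*z)
 v(z) = sqrt(C1 - 2*z)


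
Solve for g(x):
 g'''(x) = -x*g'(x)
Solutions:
 g(x) = C1 + Integral(C2*airyai(-x) + C3*airybi(-x), x)


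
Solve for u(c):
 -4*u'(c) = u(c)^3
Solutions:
 u(c) = -sqrt(2)*sqrt(-1/(C1 - c))
 u(c) = sqrt(2)*sqrt(-1/(C1 - c))


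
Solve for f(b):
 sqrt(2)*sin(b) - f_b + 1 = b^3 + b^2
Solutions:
 f(b) = C1 - b^4/4 - b^3/3 + b - sqrt(2)*cos(b)


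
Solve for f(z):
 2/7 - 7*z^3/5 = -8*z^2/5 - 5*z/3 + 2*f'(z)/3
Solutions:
 f(z) = C1 - 21*z^4/40 + 4*z^3/5 + 5*z^2/4 + 3*z/7


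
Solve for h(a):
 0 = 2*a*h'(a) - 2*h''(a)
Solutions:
 h(a) = C1 + C2*erfi(sqrt(2)*a/2)


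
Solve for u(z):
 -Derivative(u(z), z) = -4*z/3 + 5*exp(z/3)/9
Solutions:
 u(z) = C1 + 2*z^2/3 - 5*exp(z/3)/3


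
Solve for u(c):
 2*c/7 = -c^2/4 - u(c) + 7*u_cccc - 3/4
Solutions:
 u(c) = C1*exp(-7^(3/4)*c/7) + C2*exp(7^(3/4)*c/7) + C3*sin(7^(3/4)*c/7) + C4*cos(7^(3/4)*c/7) - c^2/4 - 2*c/7 - 3/4


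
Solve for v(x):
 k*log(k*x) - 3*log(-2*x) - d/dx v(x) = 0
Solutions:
 v(x) = C1 + x*(k - 3)*log(-x) + x*(k*log(-k) - k - 3*log(2) + 3)


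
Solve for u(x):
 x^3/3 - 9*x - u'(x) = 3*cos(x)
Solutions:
 u(x) = C1 + x^4/12 - 9*x^2/2 - 3*sin(x)


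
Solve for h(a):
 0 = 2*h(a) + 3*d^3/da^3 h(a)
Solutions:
 h(a) = C3*exp(-2^(1/3)*3^(2/3)*a/3) + (C1*sin(2^(1/3)*3^(1/6)*a/2) + C2*cos(2^(1/3)*3^(1/6)*a/2))*exp(2^(1/3)*3^(2/3)*a/6)


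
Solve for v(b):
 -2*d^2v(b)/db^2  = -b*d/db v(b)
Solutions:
 v(b) = C1 + C2*erfi(b/2)


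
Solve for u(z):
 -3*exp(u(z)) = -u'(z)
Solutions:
 u(z) = log(-1/(C1 + 3*z))


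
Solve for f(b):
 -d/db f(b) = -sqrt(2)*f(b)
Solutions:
 f(b) = C1*exp(sqrt(2)*b)


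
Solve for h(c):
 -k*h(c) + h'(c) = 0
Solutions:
 h(c) = C1*exp(c*k)


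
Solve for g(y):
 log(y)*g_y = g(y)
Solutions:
 g(y) = C1*exp(li(y))


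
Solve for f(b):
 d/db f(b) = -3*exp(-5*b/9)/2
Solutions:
 f(b) = C1 + 27*exp(-5*b/9)/10


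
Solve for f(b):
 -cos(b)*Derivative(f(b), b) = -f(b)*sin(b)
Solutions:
 f(b) = C1/cos(b)


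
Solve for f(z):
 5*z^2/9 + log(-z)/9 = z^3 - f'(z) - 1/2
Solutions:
 f(z) = C1 + z^4/4 - 5*z^3/27 - z*log(-z)/9 - 7*z/18


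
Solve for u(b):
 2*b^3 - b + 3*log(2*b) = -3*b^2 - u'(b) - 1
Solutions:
 u(b) = C1 - b^4/2 - b^3 + b^2/2 - 3*b*log(b) - b*log(8) + 2*b


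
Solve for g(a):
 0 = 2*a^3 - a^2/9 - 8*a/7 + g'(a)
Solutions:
 g(a) = C1 - a^4/2 + a^3/27 + 4*a^2/7


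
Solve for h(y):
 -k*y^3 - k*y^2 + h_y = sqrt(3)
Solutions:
 h(y) = C1 + k*y^4/4 + k*y^3/3 + sqrt(3)*y


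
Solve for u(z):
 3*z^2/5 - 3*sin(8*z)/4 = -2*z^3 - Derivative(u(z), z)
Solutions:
 u(z) = C1 - z^4/2 - z^3/5 - 3*cos(8*z)/32


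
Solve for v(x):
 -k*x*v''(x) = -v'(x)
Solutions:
 v(x) = C1 + x^(((re(k) + 1)*re(k) + im(k)^2)/(re(k)^2 + im(k)^2))*(C2*sin(log(x)*Abs(im(k))/(re(k)^2 + im(k)^2)) + C3*cos(log(x)*im(k)/(re(k)^2 + im(k)^2)))


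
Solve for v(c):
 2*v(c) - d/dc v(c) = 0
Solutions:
 v(c) = C1*exp(2*c)


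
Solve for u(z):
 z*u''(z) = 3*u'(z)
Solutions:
 u(z) = C1 + C2*z^4


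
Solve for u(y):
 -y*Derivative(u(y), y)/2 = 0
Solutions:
 u(y) = C1


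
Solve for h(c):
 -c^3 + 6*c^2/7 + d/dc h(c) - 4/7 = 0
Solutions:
 h(c) = C1 + c^4/4 - 2*c^3/7 + 4*c/7


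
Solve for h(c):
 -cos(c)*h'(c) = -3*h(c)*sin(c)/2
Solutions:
 h(c) = C1/cos(c)^(3/2)
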